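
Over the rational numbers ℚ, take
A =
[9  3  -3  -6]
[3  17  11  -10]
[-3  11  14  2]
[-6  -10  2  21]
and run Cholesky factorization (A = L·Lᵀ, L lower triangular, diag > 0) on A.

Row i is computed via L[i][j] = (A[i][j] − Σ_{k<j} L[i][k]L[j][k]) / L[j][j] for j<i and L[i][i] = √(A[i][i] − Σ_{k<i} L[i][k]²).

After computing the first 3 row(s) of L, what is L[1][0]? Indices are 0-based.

Step 1: L[0][0] = √(9) = 3.
  L[1][0] = (3) / L[0][0] = 1.
Step 2: L[1][1] = √(16) = 4.
  L[2][0] = (-3) / L[0][0] = -1.
  L[2][1] = (12) / L[1][1] = 3.
Step 3: L[2][2] = √(4) = 2.

L[1][0] = 1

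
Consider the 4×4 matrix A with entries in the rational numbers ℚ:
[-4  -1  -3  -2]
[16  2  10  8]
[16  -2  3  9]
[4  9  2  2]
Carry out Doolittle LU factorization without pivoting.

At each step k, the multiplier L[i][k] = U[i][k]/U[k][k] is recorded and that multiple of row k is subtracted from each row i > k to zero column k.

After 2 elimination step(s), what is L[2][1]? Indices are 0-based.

L[2][1] = 3

k=0: U[0][0]=-4
  eliminate (1,0): mult=-4, new row 1: (0, -2, -2, 0); set L[1][0]=-4
  eliminate (2,0): mult=-4, new row 2: (0, -6, -9, 1); set L[2][0]=-4
  eliminate (3,0): mult=-1, new row 3: (0, 8, -1, 0); set L[3][0]=-1
k=1: U[1][1]=-2
  eliminate (2,1): mult=3, new row 2: (0, 0, -3, 1); set L[2][1]=3
  eliminate (3,1): mult=-4, new row 3: (0, 0, -9, 0); set L[3][1]=-4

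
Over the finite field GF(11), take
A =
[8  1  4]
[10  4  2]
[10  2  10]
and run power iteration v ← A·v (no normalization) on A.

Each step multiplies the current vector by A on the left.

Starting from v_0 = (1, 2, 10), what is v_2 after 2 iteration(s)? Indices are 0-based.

v_0 = (1, 2, 10).
v_1 = A·v_0 = (6, 5, 4).
v_2 = A·v_1 = (3, 0, 0).

v_2 = (3, 0, 0)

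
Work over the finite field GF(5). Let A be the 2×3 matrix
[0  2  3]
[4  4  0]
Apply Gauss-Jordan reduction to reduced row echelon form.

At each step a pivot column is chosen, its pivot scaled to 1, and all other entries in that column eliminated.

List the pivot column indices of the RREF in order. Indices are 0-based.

pivot(0,0): swap R0↔R1
pivot(0,0)=4: scale R0 → (1, 1, 0)
pivot(1,1)=2: scale R1 → (0, 1, 4)
  clear (0,1): R0 −= (1)R1 → (1, 0, 1)

pivot columns: 0, 1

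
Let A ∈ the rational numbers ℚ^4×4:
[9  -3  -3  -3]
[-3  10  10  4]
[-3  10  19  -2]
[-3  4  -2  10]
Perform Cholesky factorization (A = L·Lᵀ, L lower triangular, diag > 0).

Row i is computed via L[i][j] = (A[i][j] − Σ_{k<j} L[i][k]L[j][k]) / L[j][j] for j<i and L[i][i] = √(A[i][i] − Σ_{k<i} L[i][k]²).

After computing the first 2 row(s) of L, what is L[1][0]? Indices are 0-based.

Step 1: L[0][0] = √(9) = 3.
  L[1][0] = (-3) / L[0][0] = -1.
Step 2: L[1][1] = √(9) = 3.

L[1][0] = -1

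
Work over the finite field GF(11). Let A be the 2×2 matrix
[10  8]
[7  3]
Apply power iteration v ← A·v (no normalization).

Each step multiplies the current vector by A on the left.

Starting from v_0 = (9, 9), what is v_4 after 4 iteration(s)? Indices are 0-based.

v_0 = (9, 9).
v_1 = A·v_0 = (8, 2).
v_2 = A·v_1 = (8, 7).
v_3 = A·v_2 = (4, 0).
v_4 = A·v_3 = (7, 6).

v_4 = (7, 6)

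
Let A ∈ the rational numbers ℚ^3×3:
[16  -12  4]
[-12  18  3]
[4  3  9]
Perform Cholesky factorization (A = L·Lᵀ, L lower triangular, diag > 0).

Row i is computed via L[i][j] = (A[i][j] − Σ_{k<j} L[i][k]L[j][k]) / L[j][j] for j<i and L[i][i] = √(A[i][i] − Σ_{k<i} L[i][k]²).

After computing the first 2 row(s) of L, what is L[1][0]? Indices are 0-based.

L[1][0] = -3

Step 1: L[0][0] = √(16) = 4.
  L[1][0] = (-12) / L[0][0] = -3.
Step 2: L[1][1] = √(9) = 3.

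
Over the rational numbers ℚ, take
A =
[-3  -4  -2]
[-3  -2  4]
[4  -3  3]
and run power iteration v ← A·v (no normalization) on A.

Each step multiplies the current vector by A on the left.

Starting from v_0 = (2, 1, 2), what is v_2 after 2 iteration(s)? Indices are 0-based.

v_2 = (20, 86, -23)

v_0 = (2, 1, 2).
v_1 = A·v_0 = (-14, 0, 11).
v_2 = A·v_1 = (20, 86, -23).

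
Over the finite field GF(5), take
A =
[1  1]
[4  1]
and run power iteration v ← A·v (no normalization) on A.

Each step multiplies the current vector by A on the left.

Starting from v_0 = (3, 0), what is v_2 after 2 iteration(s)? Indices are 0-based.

v_2 = (0, 4)

v_0 = (3, 0).
v_1 = A·v_0 = (3, 2).
v_2 = A·v_1 = (0, 4).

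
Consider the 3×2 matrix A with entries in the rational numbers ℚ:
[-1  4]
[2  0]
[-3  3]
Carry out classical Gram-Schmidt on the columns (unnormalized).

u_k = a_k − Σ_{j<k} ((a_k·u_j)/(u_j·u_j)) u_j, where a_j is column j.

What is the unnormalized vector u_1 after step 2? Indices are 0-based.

Step 1: u_0 = a_0 = (-1, 2, -3).
Step 2: u_1 = a_1 − (-13/14)·u_0 = (43/14, 13/7, 3/14).

u_1 = (43/14, 13/7, 3/14)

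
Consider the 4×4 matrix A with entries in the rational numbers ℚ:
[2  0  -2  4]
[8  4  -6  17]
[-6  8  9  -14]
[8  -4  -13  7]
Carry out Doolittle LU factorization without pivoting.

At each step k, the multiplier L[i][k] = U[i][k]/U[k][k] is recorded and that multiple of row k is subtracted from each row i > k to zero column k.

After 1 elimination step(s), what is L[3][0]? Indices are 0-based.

L[3][0] = 4

Step 1: pivot at (0,0) is 2.
  row1 ← row1 − (4)·row0  ⇒  L[1][0]=4, U row1=(0, 4, 2, 1)
  row2 ← row2 − (-3)·row0  ⇒  L[2][0]=-3, U row2=(0, 8, 3, -2)
  row3 ← row3 − (4)·row0  ⇒  L[3][0]=4, U row3=(0, -4, -5, -9)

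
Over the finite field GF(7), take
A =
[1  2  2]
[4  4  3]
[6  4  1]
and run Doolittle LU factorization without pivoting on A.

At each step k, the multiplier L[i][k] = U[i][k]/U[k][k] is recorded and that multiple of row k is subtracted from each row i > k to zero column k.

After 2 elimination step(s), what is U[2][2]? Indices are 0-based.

U[2][2] = 6

Step 1: pivot at (0,0) is 1.
  row1 ← row1 − (4)·row0  ⇒  L[1][0]=4, U row1=(0, 3, 2)
  row2 ← row2 − (6)·row0  ⇒  L[2][0]=6, U row2=(0, 6, 3)
Step 2: pivot at (1,1) is 3.
  row2 ← row2 − (2)·row1  ⇒  L[2][1]=2, U row2=(0, 0, 6)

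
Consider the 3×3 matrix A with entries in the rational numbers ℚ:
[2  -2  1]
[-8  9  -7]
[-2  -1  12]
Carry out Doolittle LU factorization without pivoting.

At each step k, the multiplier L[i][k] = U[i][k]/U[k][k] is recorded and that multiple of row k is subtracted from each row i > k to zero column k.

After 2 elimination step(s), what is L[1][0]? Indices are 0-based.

L[1][0] = -4

[col 0] pivot 2
  R1 -= -4*R0 → (0, 1, -3)  (L[1][0] := -4)
  R2 -= -1*R0 → (0, -3, 13)  (L[2][0] := -1)
[col 1] pivot 1
  R2 -= -3*R1 → (0, 0, 4)  (L[2][1] := -3)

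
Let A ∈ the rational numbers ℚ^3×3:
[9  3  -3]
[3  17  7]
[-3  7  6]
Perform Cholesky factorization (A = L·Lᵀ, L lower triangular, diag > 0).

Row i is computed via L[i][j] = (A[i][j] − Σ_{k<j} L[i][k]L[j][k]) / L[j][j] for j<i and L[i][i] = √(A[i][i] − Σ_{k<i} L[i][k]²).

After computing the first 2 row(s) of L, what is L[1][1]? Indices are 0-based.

L[1][1] = 4

Step 1: L[0][0] = √(9) = 3.
  L[1][0] = (3) / L[0][0] = 1.
Step 2: L[1][1] = √(16) = 4.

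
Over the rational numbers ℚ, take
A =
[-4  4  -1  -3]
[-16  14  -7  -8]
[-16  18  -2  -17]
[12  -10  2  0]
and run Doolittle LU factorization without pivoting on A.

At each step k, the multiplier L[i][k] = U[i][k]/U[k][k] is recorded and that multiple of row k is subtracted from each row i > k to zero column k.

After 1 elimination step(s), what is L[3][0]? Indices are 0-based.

[col 0] pivot -4
  R1 -= 4*R0 → (0, -2, -3, 4)  (L[1][0] := 4)
  R2 -= 4*R0 → (0, 2, 2, -5)  (L[2][0] := 4)
  R3 -= -3*R0 → (0, 2, -1, -9)  (L[3][0] := -3)

L[3][0] = -3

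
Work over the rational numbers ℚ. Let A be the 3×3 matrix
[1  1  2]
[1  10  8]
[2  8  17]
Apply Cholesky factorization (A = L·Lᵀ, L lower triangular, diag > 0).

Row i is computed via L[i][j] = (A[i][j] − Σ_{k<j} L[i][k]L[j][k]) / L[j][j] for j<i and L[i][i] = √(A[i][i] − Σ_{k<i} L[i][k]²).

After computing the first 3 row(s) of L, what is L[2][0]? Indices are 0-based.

L[2][0] = 2

Step 1: L[0][0] = √(1) = 1.
  L[1][0] = (1) / L[0][0] = 1.
Step 2: L[1][1] = √(9) = 3.
  L[2][0] = (2) / L[0][0] = 2.
  L[2][1] = (6) / L[1][1] = 2.
Step 3: L[2][2] = √(9) = 3.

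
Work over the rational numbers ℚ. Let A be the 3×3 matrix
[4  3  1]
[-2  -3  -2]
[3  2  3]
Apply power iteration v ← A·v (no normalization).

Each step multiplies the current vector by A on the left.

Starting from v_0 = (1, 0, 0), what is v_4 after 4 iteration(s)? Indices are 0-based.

v_4 = (146, -130, 285)

v_0 = (1, 0, 0).
v_1 = A·v_0 = (4, -2, 3).
v_2 = A·v_1 = (13, -8, 17).
v_3 = A·v_2 = (45, -36, 74).
v_4 = A·v_3 = (146, -130, 285).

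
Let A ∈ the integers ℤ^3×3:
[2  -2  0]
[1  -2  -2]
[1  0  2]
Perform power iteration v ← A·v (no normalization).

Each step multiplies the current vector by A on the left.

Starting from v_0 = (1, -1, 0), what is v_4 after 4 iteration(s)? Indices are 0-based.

v_0 = (1, -1, 0).
v_1 = A·v_0 = (4, 3, 1).
v_2 = A·v_1 = (2, -4, 6).
v_3 = A·v_2 = (12, -2, 14).
v_4 = A·v_3 = (28, -12, 40).

v_4 = (28, -12, 40)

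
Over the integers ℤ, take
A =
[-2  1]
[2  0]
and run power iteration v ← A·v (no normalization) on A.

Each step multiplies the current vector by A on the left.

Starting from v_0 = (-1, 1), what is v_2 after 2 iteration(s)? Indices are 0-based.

v_2 = (-8, 6)

v_0 = (-1, 1).
v_1 = A·v_0 = (3, -2).
v_2 = A·v_1 = (-8, 6).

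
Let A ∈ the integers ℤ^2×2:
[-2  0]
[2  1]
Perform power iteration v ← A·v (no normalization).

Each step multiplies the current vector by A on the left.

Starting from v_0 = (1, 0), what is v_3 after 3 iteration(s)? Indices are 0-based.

v_0 = (1, 0).
v_1 = A·v_0 = (-2, 2).
v_2 = A·v_1 = (4, -2).
v_3 = A·v_2 = (-8, 6).

v_3 = (-8, 6)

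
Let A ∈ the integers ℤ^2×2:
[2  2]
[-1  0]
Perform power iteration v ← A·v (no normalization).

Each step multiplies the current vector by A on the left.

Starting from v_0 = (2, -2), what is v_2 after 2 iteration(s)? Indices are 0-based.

v_2 = (-4, 0)

v_0 = (2, -2).
v_1 = A·v_0 = (0, -2).
v_2 = A·v_1 = (-4, 0).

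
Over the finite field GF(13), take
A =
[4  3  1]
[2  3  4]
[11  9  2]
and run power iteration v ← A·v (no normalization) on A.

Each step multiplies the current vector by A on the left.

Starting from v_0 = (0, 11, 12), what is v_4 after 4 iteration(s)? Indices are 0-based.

v_0 = (0, 11, 12).
v_1 = A·v_0 = (6, 3, 6).
v_2 = A·v_1 = (0, 6, 1).
v_3 = A·v_2 = (6, 9, 4).
v_4 = A·v_3 = (3, 3, 12).

v_4 = (3, 3, 12)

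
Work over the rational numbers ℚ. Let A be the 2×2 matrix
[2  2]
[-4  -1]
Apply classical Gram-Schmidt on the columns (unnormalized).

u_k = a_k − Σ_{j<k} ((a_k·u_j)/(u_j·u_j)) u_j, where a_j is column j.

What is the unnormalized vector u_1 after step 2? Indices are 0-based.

Step 1: u_0 = a_0 = (2, -4).
Step 2: u_1 = a_1 − (2/5)·u_0 = (6/5, 3/5).

u_1 = (6/5, 3/5)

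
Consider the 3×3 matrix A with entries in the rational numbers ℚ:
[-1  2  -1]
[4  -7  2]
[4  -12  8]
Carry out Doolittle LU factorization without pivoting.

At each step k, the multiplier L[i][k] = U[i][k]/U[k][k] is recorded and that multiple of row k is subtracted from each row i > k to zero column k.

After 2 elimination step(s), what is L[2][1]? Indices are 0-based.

Step 1: pivot at (0,0) is -1.
  row1 ← row1 − (-4)·row0  ⇒  L[1][0]=-4, U row1=(0, 1, -2)
  row2 ← row2 − (-4)·row0  ⇒  L[2][0]=-4, U row2=(0, -4, 4)
Step 2: pivot at (1,1) is 1.
  row2 ← row2 − (-4)·row1  ⇒  L[2][1]=-4, U row2=(0, 0, -4)

L[2][1] = -4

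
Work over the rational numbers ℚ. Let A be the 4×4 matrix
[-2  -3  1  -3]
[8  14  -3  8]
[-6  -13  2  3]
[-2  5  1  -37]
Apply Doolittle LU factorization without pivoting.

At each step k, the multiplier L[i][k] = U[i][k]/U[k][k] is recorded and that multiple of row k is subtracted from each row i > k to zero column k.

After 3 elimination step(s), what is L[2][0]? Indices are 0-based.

L[2][0] = 3

Step 1: pivot at (0,0) is -2.
  row1 ← row1 − (-4)·row0  ⇒  L[1][0]=-4, U row1=(0, 2, 1, -4)
  row2 ← row2 − (3)·row0  ⇒  L[2][0]=3, U row2=(0, -4, -1, 12)
  row3 ← row3 − (1)·row0  ⇒  L[3][0]=1, U row3=(0, 8, 0, -34)
Step 2: pivot at (1,1) is 2.
  row2 ← row2 − (-2)·row1  ⇒  L[2][1]=-2, U row2=(0, 0, 1, 4)
  row3 ← row3 − (4)·row1  ⇒  L[3][1]=4, U row3=(0, 0, -4, -18)
Step 3: pivot at (2,2) is 1.
  row3 ← row3 − (-4)·row2  ⇒  L[3][2]=-4, U row3=(0, 0, 0, -2)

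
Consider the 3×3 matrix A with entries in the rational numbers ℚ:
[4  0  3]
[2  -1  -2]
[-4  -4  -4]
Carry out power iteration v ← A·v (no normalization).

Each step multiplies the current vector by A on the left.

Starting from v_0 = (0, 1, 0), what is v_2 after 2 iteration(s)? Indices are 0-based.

v_2 = (-12, 9, 20)

v_0 = (0, 1, 0).
v_1 = A·v_0 = (0, -1, -4).
v_2 = A·v_1 = (-12, 9, 20).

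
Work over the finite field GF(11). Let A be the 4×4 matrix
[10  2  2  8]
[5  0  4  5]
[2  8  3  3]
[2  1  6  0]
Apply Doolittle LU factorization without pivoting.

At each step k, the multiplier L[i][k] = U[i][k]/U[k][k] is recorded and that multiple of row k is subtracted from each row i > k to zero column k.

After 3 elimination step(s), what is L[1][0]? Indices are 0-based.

k=0: U[0][0]=10
  eliminate (1,0): mult=6, new row 1: (0, 10, 3, 1); set L[1][0]=6
  eliminate (2,0): mult=9, new row 2: (0, 1, 7, 8); set L[2][0]=9
  eliminate (3,0): mult=9, new row 3: (0, 5, 10, 5); set L[3][0]=9
k=1: U[1][1]=10
  eliminate (2,1): mult=10, new row 2: (0, 0, 10, 9); set L[2][1]=10
  eliminate (3,1): mult=6, new row 3: (0, 0, 3, 10); set L[3][1]=6
k=2: U[2][2]=10
  eliminate (3,2): mult=8, new row 3: (0, 0, 0, 4); set L[3][2]=8

L[1][0] = 6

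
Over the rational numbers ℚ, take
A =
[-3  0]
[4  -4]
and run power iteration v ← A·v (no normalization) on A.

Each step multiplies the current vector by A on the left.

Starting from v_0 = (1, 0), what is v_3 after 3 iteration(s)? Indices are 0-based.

v_3 = (-27, 148)

v_0 = (1, 0).
v_1 = A·v_0 = (-3, 4).
v_2 = A·v_1 = (9, -28).
v_3 = A·v_2 = (-27, 148).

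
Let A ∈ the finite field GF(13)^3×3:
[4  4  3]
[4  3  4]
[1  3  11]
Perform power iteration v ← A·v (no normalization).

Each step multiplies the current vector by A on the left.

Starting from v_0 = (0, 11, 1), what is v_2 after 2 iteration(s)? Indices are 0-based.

v_0 = (0, 11, 1).
v_1 = A·v_0 = (8, 11, 5).
v_2 = A·v_1 = (0, 7, 5).

v_2 = (0, 7, 5)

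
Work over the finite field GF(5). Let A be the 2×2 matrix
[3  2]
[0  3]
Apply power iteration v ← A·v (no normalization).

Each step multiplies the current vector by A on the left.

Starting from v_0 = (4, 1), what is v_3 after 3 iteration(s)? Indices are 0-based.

v_0 = (4, 1).
v_1 = A·v_0 = (4, 3).
v_2 = A·v_1 = (3, 4).
v_3 = A·v_2 = (2, 2).

v_3 = (2, 2)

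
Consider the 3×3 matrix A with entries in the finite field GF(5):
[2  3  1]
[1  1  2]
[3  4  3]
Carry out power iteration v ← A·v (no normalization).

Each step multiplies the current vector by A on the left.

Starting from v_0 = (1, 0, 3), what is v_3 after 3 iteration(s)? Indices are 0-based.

v_3 = (3, 2, 0)

v_0 = (1, 0, 3).
v_1 = A·v_0 = (0, 2, 2).
v_2 = A·v_1 = (3, 1, 4).
v_3 = A·v_2 = (3, 2, 0).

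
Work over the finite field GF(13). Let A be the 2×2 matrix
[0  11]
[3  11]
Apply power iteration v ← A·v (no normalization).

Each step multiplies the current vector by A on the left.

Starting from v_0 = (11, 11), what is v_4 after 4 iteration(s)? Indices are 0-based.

v_4 = (1, 9)

v_0 = (11, 11).
v_1 = A·v_0 = (4, 11).
v_2 = A·v_1 = (4, 3).
v_3 = A·v_2 = (7, 6).
v_4 = A·v_3 = (1, 9).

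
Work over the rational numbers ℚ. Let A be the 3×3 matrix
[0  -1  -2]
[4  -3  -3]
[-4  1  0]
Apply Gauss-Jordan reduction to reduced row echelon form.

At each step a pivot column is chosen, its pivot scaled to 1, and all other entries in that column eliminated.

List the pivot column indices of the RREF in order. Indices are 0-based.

pivot columns: 0, 1, 2

[1] R0 <-> R1
[1] R0 /= 4  ⇒  (1, -3/4, -3/4)
     R2 -= -4·R0  ⇒  (0, -2, -3)
[2] R1 /= -1  ⇒  (0, 1, 2)
     R0 -= -3/4·R1  ⇒  (1, 0, 3/4)
     R2 -= -2·R1  ⇒  (0, 0, 1)
[3] R2 /= 1  ⇒  (0, 0, 1)
     R0 -= 3/4·R2  ⇒  (1, 0, 0)
     R1 -= 2·R2  ⇒  (0, 1, 0)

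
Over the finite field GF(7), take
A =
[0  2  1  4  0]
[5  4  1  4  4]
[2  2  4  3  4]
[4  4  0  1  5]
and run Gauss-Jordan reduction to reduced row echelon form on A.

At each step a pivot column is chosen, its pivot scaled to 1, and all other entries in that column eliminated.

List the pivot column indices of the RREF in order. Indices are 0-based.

pivot(0,0): swap R0↔R1
pivot(0,0)=5: scale R0 → (1, 5, 3, 5, 5)
  clear (2,0): R2 −= (2)R0 → (0, 6, 5, 0, 1)
  clear (3,0): R3 −= (4)R0 → (0, 5, 2, 2, 6)
pivot(1,1)=2: scale R1 → (0, 1, 4, 2, 0)
  clear (0,1): R0 −= (5)R1 → (1, 0, 4, 2, 5)
  clear (2,1): R2 −= (6)R1 → (0, 0, 2, 2, 1)
  clear (3,1): R3 −= (5)R1 → (0, 0, 3, 6, 6)
pivot(2,2)=2: scale R2 → (0, 0, 1, 1, 4)
  clear (0,2): R0 −= (4)R2 → (1, 0, 0, 5, 3)
  clear (1,2): R1 −= (4)R2 → (0, 1, 0, 5, 5)
  clear (3,2): R3 −= (3)R2 → (0, 0, 0, 3, 1)
pivot(3,3)=3: scale R3 → (0, 0, 0, 1, 5)
  clear (0,3): R0 −= (5)R3 → (1, 0, 0, 0, 6)
  clear (1,3): R1 −= (5)R3 → (0, 1, 0, 0, 1)
  clear (2,3): R2 −= (1)R3 → (0, 0, 1, 0, 6)

pivot columns: 0, 1, 2, 3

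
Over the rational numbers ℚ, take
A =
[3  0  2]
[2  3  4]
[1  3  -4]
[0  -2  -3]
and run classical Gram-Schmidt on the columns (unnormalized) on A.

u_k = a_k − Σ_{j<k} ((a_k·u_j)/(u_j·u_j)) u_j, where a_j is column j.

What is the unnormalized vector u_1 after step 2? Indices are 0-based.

Step 1: u_0 = a_0 = (3, 2, 1, 0).
Step 2: u_1 = a_1 − (9/14)·u_0 = (-27/14, 12/7, 33/14, -2).

u_1 = (-27/14, 12/7, 33/14, -2)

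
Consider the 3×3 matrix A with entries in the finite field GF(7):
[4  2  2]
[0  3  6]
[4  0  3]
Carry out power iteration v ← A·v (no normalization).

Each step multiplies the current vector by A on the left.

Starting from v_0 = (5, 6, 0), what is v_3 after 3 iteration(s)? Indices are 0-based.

v_3 = (0, 5, 1)

v_0 = (5, 6, 0).
v_1 = A·v_0 = (4, 4, 6).
v_2 = A·v_1 = (1, 6, 6).
v_3 = A·v_2 = (0, 5, 1).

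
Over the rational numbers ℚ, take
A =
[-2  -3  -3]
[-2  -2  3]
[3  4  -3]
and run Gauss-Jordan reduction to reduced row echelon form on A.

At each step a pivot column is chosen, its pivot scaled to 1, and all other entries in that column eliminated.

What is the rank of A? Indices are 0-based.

rank = 3

[1] R0 /= -2  ⇒  (1, 3/2, 3/2)
     R1 -= -2·R0  ⇒  (0, 1, 6)
     R2 -= 3·R0  ⇒  (0, -1/2, -15/2)
[2] R1 /= 1  ⇒  (0, 1, 6)
     R0 -= 3/2·R1  ⇒  (1, 0, -15/2)
     R2 -= -1/2·R1  ⇒  (0, 0, -9/2)
[3] R2 /= -9/2  ⇒  (0, 0, 1)
     R0 -= -15/2·R2  ⇒  (1, 0, 0)
     R1 -= 6·R2  ⇒  (0, 1, 0)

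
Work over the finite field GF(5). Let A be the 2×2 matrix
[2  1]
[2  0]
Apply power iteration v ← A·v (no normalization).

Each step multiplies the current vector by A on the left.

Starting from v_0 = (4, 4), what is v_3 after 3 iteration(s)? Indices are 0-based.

v_3 = (3, 4)

v_0 = (4, 4).
v_1 = A·v_0 = (2, 3).
v_2 = A·v_1 = (2, 4).
v_3 = A·v_2 = (3, 4).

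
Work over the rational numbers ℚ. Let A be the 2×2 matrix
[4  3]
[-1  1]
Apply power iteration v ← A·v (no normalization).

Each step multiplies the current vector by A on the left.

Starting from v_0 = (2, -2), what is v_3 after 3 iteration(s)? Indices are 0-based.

v_3 = (-34, -2)

v_0 = (2, -2).
v_1 = A·v_0 = (2, -4).
v_2 = A·v_1 = (-4, -6).
v_3 = A·v_2 = (-34, -2).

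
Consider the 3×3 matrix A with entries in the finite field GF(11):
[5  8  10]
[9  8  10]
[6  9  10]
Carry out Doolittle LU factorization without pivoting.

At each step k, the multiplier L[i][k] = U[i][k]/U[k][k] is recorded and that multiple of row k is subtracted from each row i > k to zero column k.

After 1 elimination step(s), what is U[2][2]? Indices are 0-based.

k=0: U[0][0]=5
  eliminate (1,0): mult=4, new row 1: (0, 9, 3); set L[1][0]=4
  eliminate (2,0): mult=10, new row 2: (0, 6, 9); set L[2][0]=10

U[2][2] = 9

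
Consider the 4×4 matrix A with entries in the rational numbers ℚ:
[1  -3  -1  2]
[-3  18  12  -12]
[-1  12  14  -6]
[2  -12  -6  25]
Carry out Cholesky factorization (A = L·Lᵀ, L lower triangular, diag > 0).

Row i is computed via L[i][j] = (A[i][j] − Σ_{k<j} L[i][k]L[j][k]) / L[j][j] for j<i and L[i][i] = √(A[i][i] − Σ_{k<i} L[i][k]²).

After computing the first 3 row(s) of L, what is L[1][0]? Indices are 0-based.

Step 1: L[0][0] = √(1) = 1.
  L[1][0] = (-3) / L[0][0] = -3.
Step 2: L[1][1] = √(9) = 3.
  L[2][0] = (-1) / L[0][0] = -1.
  L[2][1] = (9) / L[1][1] = 3.
Step 3: L[2][2] = √(4) = 2.

L[1][0] = -3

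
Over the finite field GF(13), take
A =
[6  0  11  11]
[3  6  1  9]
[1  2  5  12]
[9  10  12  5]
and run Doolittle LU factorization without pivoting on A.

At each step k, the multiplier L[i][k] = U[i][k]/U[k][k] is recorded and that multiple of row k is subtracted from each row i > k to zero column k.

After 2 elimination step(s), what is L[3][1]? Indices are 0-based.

L[3][1] = 6

k=0: U[0][0]=6
  eliminate (1,0): mult=7, new row 1: (0, 6, 2, 10); set L[1][0]=7
  eliminate (2,0): mult=11, new row 2: (0, 2, 1, 8); set L[2][0]=11
  eliminate (3,0): mult=8, new row 3: (0, 10, 2, 8); set L[3][0]=8
k=1: U[1][1]=6
  eliminate (2,1): mult=9, new row 2: (0, 0, 9, 9); set L[2][1]=9
  eliminate (3,1): mult=6, new row 3: (0, 0, 3, 0); set L[3][1]=6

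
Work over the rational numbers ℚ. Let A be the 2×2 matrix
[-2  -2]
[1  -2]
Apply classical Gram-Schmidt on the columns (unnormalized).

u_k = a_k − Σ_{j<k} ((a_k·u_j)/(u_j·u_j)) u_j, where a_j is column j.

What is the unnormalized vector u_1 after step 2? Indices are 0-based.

u_1 = (-6/5, -12/5)

Step 1: u_0 = a_0 = (-2, 1).
Step 2: u_1 = a_1 − (2/5)·u_0 = (-6/5, -12/5).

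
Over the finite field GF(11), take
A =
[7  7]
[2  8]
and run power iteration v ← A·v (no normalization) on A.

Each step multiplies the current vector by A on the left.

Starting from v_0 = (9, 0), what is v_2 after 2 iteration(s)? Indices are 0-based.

v_0 = (9, 0).
v_1 = A·v_0 = (8, 7).
v_2 = A·v_1 = (6, 6).

v_2 = (6, 6)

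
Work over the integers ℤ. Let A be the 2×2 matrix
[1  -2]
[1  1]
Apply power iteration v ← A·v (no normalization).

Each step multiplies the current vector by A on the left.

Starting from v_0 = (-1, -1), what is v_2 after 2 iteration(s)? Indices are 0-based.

v_0 = (-1, -1).
v_1 = A·v_0 = (1, -2).
v_2 = A·v_1 = (5, -1).

v_2 = (5, -1)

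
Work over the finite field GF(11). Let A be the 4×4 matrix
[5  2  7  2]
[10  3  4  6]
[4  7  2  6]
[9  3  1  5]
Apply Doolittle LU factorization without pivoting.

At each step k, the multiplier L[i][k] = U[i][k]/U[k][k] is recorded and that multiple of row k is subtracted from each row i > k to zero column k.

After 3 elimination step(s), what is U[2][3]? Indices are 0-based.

[col 0] pivot 5
  R1 -= 2*R0 → (0, 10, 1, 2)  (L[1][0] := 2)
  R2 -= 3*R0 → (0, 1, 3, 0)  (L[2][0] := 3)
  R3 -= 4*R0 → (0, 6, 6, 8)  (L[3][0] := 4)
[col 1] pivot 10
  R2 -= 10*R1 → (0, 0, 4, 2)  (L[2][1] := 10)
  R3 -= 5*R1 → (0, 0, 1, 9)  (L[3][1] := 5)
[col 2] pivot 4
  R3 -= 3*R2 → (0, 0, 0, 3)  (L[3][2] := 3)

U[2][3] = 2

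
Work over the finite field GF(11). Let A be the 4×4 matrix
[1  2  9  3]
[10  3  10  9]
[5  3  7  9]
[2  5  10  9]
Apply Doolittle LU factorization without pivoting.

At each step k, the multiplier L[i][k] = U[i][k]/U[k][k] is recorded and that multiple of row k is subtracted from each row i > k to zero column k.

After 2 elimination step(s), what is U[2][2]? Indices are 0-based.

[col 0] pivot 1
  R1 -= 10*R0 → (0, 5, 8, 1)  (L[1][0] := 10)
  R2 -= 5*R0 → (0, 4, 6, 5)  (L[2][0] := 5)
  R3 -= 2*R0 → (0, 1, 3, 3)  (L[3][0] := 2)
[col 1] pivot 5
  R2 -= 3*R1 → (0, 0, 4, 2)  (L[2][1] := 3)
  R3 -= 9*R1 → (0, 0, 8, 5)  (L[3][1] := 9)

U[2][2] = 4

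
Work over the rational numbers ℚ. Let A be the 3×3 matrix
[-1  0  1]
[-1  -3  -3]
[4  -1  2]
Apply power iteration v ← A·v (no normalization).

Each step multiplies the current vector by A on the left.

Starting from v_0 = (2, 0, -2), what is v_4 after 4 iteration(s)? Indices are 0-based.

v_4 = (48, -328, -112)

v_0 = (2, 0, -2).
v_1 = A·v_0 = (-4, 4, 4).
v_2 = A·v_1 = (8, -20, -12).
v_3 = A·v_2 = (-20, 88, 28).
v_4 = A·v_3 = (48, -328, -112).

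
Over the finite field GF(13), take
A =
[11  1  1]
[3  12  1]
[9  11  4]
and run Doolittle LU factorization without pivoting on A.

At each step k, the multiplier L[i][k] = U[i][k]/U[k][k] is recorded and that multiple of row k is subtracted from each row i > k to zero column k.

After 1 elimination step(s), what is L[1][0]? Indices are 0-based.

L[1][0] = 5

Step 1: pivot at (0,0) is 11.
  row1 ← row1 − (5)·row0  ⇒  L[1][0]=5, U row1=(0, 7, 9)
  row2 ← row2 − (2)·row0  ⇒  L[2][0]=2, U row2=(0, 9, 2)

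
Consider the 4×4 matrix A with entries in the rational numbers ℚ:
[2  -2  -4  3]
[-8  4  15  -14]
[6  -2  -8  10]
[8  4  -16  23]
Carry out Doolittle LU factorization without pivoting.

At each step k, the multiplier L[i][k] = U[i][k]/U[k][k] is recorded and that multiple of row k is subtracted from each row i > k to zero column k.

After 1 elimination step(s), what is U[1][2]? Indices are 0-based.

[col 0] pivot 2
  R1 -= -4*R0 → (0, -4, -1, -2)  (L[1][0] := -4)
  R2 -= 3*R0 → (0, 4, 4, 1)  (L[2][0] := 3)
  R3 -= 4*R0 → (0, 12, 0, 11)  (L[3][0] := 4)

U[1][2] = -1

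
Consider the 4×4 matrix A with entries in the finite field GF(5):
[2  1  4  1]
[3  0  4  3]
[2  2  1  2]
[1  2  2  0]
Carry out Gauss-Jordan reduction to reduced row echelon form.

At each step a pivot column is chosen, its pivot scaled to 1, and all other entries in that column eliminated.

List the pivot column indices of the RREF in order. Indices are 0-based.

pivot(0,0)=2: scale R0 → (1, 3, 2, 3)
  clear (1,0): R1 −= (3)R0 → (0, 1, 3, 4)
  clear (2,0): R2 −= (2)R0 → (0, 1, 2, 1)
  clear (3,0): R3 −= (1)R0 → (0, 4, 0, 2)
pivot(1,1)=1: scale R1 → (0, 1, 3, 4)
  clear (0,1): R0 −= (3)R1 → (1, 0, 3, 1)
  clear (2,1): R2 −= (1)R1 → (0, 0, 4, 2)
  clear (3,1): R3 −= (4)R1 → (0, 0, 3, 1)
pivot(2,2)=4: scale R2 → (0, 0, 1, 3)
  clear (0,2): R0 −= (3)R2 → (1, 0, 0, 2)
  clear (1,2): R1 −= (3)R2 → (0, 1, 0, 0)
  clear (3,2): R3 −= (3)R2 → (0, 0, 0, 2)
pivot(3,3)=2: scale R3 → (0, 0, 0, 1)
  clear (0,3): R0 −= (2)R3 → (1, 0, 0, 0)
  clear (2,3): R2 −= (3)R3 → (0, 0, 1, 0)

pivot columns: 0, 1, 2, 3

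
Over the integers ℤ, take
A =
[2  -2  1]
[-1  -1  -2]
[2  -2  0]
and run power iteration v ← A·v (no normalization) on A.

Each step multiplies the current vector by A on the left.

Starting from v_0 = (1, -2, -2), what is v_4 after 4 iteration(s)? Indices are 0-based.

v_4 = (104, -169, 54)

v_0 = (1, -2, -2).
v_1 = A·v_0 = (4, 5, 6).
v_2 = A·v_1 = (4, -21, -2).
v_3 = A·v_2 = (48, 21, 50).
v_4 = A·v_3 = (104, -169, 54).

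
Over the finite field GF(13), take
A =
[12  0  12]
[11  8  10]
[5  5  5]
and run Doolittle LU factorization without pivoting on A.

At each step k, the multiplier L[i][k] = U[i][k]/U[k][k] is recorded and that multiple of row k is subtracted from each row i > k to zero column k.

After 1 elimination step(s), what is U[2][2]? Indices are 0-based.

U[2][2] = 0

[col 0] pivot 12
  R1 -= 2*R0 → (0, 8, 12)  (L[1][0] := 2)
  R2 -= 8*R0 → (0, 5, 0)  (L[2][0] := 8)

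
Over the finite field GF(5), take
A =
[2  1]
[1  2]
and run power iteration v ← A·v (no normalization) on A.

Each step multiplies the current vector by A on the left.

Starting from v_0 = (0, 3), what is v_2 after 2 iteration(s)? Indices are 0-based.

v_2 = (2, 0)

v_0 = (0, 3).
v_1 = A·v_0 = (3, 1).
v_2 = A·v_1 = (2, 0).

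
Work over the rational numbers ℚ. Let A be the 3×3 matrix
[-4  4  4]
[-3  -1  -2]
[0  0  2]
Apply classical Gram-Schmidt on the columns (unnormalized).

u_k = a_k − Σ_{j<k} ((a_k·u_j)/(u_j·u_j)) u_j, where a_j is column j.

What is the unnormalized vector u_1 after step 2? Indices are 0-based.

Step 1: u_0 = a_0 = (-4, -3, 0).
Step 2: u_1 = a_1 − (-13/25)·u_0 = (48/25, -64/25, 0).

u_1 = (48/25, -64/25, 0)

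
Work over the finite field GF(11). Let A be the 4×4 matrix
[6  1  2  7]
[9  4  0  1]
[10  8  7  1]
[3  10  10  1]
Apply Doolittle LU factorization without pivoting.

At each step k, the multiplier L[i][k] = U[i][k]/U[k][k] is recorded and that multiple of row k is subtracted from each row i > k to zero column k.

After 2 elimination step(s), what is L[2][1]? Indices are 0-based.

k=0: U[0][0]=6
  eliminate (1,0): mult=7, new row 1: (0, 8, 8, 7); set L[1][0]=7
  eliminate (2,0): mult=9, new row 2: (0, 10, 0, 4); set L[2][0]=9
  eliminate (3,0): mult=6, new row 3: (0, 4, 9, 3); set L[3][0]=6
k=1: U[1][1]=8
  eliminate (2,1): mult=4, new row 2: (0, 0, 1, 9); set L[2][1]=4
  eliminate (3,1): mult=6, new row 3: (0, 0, 5, 5); set L[3][1]=6

L[2][1] = 4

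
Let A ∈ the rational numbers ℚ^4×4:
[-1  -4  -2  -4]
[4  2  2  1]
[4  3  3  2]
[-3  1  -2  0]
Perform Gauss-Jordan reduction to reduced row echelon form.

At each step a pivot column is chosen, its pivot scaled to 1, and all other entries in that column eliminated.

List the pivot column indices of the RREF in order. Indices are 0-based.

[1] R0 /= -1  ⇒  (1, 4, 2, 4)
     R1 -= 4·R0  ⇒  (0, -14, -6, -15)
     R2 -= 4·R0  ⇒  (0, -13, -5, -14)
     R3 -= -3·R0  ⇒  (0, 13, 4, 12)
[2] R1 /= -14  ⇒  (0, 1, 3/7, 15/14)
     R0 -= 4·R1  ⇒  (1, 0, 2/7, -2/7)
     R2 -= -13·R1  ⇒  (0, 0, 4/7, -1/14)
     R3 -= 13·R1  ⇒  (0, 0, -11/7, -27/14)
[3] R2 /= 4/7  ⇒  (0, 0, 1, -1/8)
     R0 -= 2/7·R2  ⇒  (1, 0, 0, -1/4)
     R1 -= 3/7·R2  ⇒  (0, 1, 0, 9/8)
     R3 -= -11/7·R2  ⇒  (0, 0, 0, -17/8)
[4] R3 /= -17/8  ⇒  (0, 0, 0, 1)
     R0 -= -1/4·R3  ⇒  (1, 0, 0, 0)
     R1 -= 9/8·R3  ⇒  (0, 1, 0, 0)
     R2 -= -1/8·R3  ⇒  (0, 0, 1, 0)

pivot columns: 0, 1, 2, 3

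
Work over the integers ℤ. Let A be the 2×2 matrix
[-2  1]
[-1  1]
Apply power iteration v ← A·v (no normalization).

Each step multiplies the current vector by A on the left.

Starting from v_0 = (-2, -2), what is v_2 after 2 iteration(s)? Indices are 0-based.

v_2 = (-4, -2)

v_0 = (-2, -2).
v_1 = A·v_0 = (2, 0).
v_2 = A·v_1 = (-4, -2).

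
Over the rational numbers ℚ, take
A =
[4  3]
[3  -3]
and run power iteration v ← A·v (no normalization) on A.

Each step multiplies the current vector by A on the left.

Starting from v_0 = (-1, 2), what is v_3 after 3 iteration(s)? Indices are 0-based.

v_0 = (-1, 2).
v_1 = A·v_0 = (2, -9).
v_2 = A·v_1 = (-19, 33).
v_3 = A·v_2 = (23, -156).

v_3 = (23, -156)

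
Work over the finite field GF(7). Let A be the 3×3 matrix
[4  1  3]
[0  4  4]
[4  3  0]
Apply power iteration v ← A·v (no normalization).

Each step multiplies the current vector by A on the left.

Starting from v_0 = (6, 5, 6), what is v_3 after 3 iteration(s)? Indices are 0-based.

v_3 = (0, 4, 5)

v_0 = (6, 5, 6).
v_1 = A·v_0 = (5, 2, 4).
v_2 = A·v_1 = (6, 3, 5).
v_3 = A·v_2 = (0, 4, 5).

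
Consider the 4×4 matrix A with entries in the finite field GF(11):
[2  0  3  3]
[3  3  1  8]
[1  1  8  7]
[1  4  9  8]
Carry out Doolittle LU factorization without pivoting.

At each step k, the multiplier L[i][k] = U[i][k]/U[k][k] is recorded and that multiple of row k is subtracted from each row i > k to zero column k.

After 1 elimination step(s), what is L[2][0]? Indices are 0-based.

L[2][0] = 6

k=0: U[0][0]=2
  eliminate (1,0): mult=7, new row 1: (0, 3, 2, 9); set L[1][0]=7
  eliminate (2,0): mult=6, new row 2: (0, 1, 1, 0); set L[2][0]=6
  eliminate (3,0): mult=6, new row 3: (0, 4, 2, 1); set L[3][0]=6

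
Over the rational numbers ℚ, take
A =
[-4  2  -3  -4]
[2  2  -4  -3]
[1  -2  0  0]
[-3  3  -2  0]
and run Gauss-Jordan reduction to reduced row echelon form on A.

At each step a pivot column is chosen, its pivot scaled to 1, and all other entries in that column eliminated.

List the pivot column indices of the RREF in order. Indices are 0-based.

step 1: normalize row 0 (÷-4) = (1, -1/2, 3/4, 1)
  row 1: subtract 2×row0 = (0, 3, -11/2, -5)
  row 2: subtract 1×row0 = (0, -3/2, -3/4, -1)
  row 3: subtract -3×row0 = (0, 3/2, 1/4, 3)
step 2: normalize row 1 (÷3) = (0, 1, -11/6, -5/3)
  row 0: subtract -1/2×row1 = (1, 0, -1/6, 1/6)
  row 2: subtract -3/2×row1 = (0, 0, -7/2, -7/2)
  row 3: subtract 3/2×row1 = (0, 0, 3, 11/2)
step 3: normalize row 2 (÷-7/2) = (0, 0, 1, 1)
  row 0: subtract -1/6×row2 = (1, 0, 0, 1/3)
  row 1: subtract -11/6×row2 = (0, 1, 0, 1/6)
  row 3: subtract 3×row2 = (0, 0, 0, 5/2)
step 4: normalize row 3 (÷5/2) = (0, 0, 0, 1)
  row 0: subtract 1/3×row3 = (1, 0, 0, 0)
  row 1: subtract 1/6×row3 = (0, 1, 0, 0)
  row 2: subtract 1×row3 = (0, 0, 1, 0)

pivot columns: 0, 1, 2, 3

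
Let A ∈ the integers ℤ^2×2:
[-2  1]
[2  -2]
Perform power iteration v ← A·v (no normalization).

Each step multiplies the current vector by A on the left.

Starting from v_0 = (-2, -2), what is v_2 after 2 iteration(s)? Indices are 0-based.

v_0 = (-2, -2).
v_1 = A·v_0 = (2, 0).
v_2 = A·v_1 = (-4, 4).

v_2 = (-4, 4)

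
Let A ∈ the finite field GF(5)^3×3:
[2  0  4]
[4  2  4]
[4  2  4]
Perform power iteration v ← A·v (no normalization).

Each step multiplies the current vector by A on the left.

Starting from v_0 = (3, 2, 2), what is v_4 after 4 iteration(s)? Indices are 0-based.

v_4 = (0, 3, 3)

v_0 = (3, 2, 2).
v_1 = A·v_0 = (4, 4, 4).
v_2 = A·v_1 = (4, 0, 0).
v_3 = A·v_2 = (3, 1, 1).
v_4 = A·v_3 = (0, 3, 3).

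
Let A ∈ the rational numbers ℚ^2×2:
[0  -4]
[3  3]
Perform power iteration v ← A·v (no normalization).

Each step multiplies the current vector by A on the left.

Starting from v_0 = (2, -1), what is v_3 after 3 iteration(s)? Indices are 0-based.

v_3 = (-84, 27)

v_0 = (2, -1).
v_1 = A·v_0 = (4, 3).
v_2 = A·v_1 = (-12, 21).
v_3 = A·v_2 = (-84, 27).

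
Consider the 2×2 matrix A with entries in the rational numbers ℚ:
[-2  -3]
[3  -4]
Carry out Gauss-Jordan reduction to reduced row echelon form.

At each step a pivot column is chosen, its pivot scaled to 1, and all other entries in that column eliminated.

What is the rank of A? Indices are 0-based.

pivot(0,0)=-2: scale R0 → (1, 3/2)
  clear (1,0): R1 −= (3)R0 → (0, -17/2)
pivot(1,1)=-17/2: scale R1 → (0, 1)
  clear (0,1): R0 −= (3/2)R1 → (1, 0)

rank = 2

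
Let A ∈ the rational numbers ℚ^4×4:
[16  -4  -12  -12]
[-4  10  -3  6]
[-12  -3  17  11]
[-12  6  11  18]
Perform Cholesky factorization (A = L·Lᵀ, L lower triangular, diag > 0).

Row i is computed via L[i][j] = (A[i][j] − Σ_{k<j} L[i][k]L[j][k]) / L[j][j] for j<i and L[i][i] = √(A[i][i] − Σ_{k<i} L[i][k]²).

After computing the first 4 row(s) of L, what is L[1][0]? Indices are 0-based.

Step 1: L[0][0] = √(16) = 4.
  L[1][0] = (-4) / L[0][0] = -1.
Step 2: L[1][1] = √(9) = 3.
  L[2][0] = (-12) / L[0][0] = -3.
  L[2][1] = (-6) / L[1][1] = -2.
Step 3: L[2][2] = √(4) = 2.
  L[3][0] = (-12) / L[0][0] = -3.
  L[3][1] = (3) / L[1][1] = 1.
  L[3][2] = (4) / L[2][2] = 2.
Step 4: L[3][3] = √(4) = 2.

L[1][0] = -1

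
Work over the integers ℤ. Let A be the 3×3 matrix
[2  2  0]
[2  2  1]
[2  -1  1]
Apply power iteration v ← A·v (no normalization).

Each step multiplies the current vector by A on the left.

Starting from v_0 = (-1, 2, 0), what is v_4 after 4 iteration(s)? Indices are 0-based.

v_4 = (92, 102, 36)

v_0 = (-1, 2, 0).
v_1 = A·v_0 = (2, 2, -4).
v_2 = A·v_1 = (8, 4, -2).
v_3 = A·v_2 = (24, 22, 10).
v_4 = A·v_3 = (92, 102, 36).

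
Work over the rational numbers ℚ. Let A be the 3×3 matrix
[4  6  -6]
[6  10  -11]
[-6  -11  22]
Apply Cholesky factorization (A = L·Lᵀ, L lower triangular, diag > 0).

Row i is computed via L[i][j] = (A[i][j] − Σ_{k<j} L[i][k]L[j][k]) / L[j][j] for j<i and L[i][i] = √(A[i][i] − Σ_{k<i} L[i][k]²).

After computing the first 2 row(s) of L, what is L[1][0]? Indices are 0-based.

L[1][0] = 3

Step 1: L[0][0] = √(4) = 2.
  L[1][0] = (6) / L[0][0] = 3.
Step 2: L[1][1] = √(1) = 1.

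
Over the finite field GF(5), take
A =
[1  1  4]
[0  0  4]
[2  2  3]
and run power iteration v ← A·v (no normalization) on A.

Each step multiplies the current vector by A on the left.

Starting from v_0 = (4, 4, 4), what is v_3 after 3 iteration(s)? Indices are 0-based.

v_0 = (4, 4, 4).
v_1 = A·v_0 = (4, 1, 3).
v_2 = A·v_1 = (2, 2, 4).
v_3 = A·v_2 = (0, 1, 0).

v_3 = (0, 1, 0)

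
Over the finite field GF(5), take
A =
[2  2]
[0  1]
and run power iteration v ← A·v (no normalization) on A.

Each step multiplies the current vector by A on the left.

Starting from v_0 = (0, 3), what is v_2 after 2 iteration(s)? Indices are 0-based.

v_2 = (3, 3)

v_0 = (0, 3).
v_1 = A·v_0 = (1, 3).
v_2 = A·v_1 = (3, 3).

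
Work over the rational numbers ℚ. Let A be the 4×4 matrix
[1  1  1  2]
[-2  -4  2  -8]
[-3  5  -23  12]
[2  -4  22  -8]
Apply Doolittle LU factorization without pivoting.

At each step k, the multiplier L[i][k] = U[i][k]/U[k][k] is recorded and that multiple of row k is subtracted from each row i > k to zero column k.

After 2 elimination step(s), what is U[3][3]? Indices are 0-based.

U[3][3] = 0

Step 1: pivot at (0,0) is 1.
  row1 ← row1 − (-2)·row0  ⇒  L[1][0]=-2, U row1=(0, -2, 4, -4)
  row2 ← row2 − (-3)·row0  ⇒  L[2][0]=-3, U row2=(0, 8, -20, 18)
  row3 ← row3 − (2)·row0  ⇒  L[3][0]=2, U row3=(0, -6, 20, -12)
Step 2: pivot at (1,1) is -2.
  row2 ← row2 − (-4)·row1  ⇒  L[2][1]=-4, U row2=(0, 0, -4, 2)
  row3 ← row3 − (3)·row1  ⇒  L[3][1]=3, U row3=(0, 0, 8, 0)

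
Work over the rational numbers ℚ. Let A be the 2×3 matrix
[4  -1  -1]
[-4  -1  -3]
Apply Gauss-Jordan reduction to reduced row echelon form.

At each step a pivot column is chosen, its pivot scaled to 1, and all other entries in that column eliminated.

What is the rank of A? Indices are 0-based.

rank = 2

pivot(0,0)=4: scale R0 → (1, -1/4, -1/4)
  clear (1,0): R1 −= (-4)R0 → (0, -2, -4)
pivot(1,1)=-2: scale R1 → (0, 1, 2)
  clear (0,1): R0 −= (-1/4)R1 → (1, 0, 1/4)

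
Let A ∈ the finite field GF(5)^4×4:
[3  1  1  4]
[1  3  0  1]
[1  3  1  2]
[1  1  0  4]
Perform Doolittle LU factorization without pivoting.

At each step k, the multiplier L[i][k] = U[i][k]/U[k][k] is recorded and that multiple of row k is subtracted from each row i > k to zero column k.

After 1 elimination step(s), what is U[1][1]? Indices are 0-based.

U[1][1] = 1

Step 1: pivot at (0,0) is 3.
  row1 ← row1 − (2)·row0  ⇒  L[1][0]=2, U row1=(0, 1, 3, 3)
  row2 ← row2 − (2)·row0  ⇒  L[2][0]=2, U row2=(0, 1, 4, 4)
  row3 ← row3 − (2)·row0  ⇒  L[3][0]=2, U row3=(0, 4, 3, 1)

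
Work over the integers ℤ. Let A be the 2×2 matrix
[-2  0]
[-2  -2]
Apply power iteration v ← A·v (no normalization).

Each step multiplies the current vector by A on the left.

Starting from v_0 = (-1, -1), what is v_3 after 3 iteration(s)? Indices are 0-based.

v_3 = (8, 32)

v_0 = (-1, -1).
v_1 = A·v_0 = (2, 4).
v_2 = A·v_1 = (-4, -12).
v_3 = A·v_2 = (8, 32).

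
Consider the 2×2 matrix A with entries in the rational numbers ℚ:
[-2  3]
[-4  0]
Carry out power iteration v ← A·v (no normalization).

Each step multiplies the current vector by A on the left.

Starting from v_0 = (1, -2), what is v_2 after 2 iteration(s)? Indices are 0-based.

v_2 = (4, 32)

v_0 = (1, -2).
v_1 = A·v_0 = (-8, -4).
v_2 = A·v_1 = (4, 32).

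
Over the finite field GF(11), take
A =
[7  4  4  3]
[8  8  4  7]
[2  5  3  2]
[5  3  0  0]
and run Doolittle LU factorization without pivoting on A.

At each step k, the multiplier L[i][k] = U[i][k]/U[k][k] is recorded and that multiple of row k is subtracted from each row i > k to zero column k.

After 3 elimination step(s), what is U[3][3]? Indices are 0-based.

Step 1: pivot at (0,0) is 7.
  row1 ← row1 − (9)·row0  ⇒  L[1][0]=9, U row1=(0, 5, 1, 2)
  row2 ← row2 − (5)·row0  ⇒  L[2][0]=5, U row2=(0, 7, 5, 9)
  row3 ← row3 − (7)·row0  ⇒  L[3][0]=7, U row3=(0, 8, 5, 1)
Step 2: pivot at (1,1) is 5.
  row2 ← row2 − (8)·row1  ⇒  L[2][1]=8, U row2=(0, 0, 8, 4)
  row3 ← row3 − (6)·row1  ⇒  L[3][1]=6, U row3=(0, 0, 10, 0)
Step 3: pivot at (2,2) is 8.
  row3 ← row3 − (4)·row2  ⇒  L[3][2]=4, U row3=(0, 0, 0, 6)

U[3][3] = 6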